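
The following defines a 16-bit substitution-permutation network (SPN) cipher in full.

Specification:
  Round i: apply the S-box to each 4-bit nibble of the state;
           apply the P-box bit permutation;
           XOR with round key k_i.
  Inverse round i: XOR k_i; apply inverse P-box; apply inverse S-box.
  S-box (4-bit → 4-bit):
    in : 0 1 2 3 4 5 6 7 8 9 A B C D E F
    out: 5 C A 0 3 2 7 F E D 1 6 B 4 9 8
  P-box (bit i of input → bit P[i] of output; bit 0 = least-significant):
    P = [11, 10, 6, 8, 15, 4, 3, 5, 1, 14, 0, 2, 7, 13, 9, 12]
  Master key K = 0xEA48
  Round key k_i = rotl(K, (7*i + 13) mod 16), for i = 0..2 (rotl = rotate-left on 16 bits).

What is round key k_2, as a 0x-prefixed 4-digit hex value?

0x4752

K = 0xEA48
k_0 = rotl(K, (7*0+13) mod 16) = rotl(K, 13) = 0x1D49
k_1 = rotl(K, (7*1+13) mod 16) = rotl(K, 4) = 0xA48E
k_2 = rotl(K, (7*2+13) mod 16) = rotl(K, 11) = 0x4752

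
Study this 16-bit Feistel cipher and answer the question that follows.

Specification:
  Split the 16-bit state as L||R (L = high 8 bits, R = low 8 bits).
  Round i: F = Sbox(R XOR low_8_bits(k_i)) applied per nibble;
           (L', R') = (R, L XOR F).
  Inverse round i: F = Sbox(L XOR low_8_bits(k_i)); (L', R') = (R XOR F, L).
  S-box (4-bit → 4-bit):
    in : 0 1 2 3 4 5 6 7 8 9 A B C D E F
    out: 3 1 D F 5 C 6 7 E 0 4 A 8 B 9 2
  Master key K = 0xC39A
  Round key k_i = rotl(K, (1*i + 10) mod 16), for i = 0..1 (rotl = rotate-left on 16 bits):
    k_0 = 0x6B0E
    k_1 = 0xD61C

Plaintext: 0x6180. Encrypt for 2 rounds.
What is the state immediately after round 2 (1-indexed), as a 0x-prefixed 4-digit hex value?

s_0 = plaintext = 0x6180
s_1 = Round(s_0, k_0) = 0x8088
s_2 = Round(s_1, k_1) = 0x8885

0x8885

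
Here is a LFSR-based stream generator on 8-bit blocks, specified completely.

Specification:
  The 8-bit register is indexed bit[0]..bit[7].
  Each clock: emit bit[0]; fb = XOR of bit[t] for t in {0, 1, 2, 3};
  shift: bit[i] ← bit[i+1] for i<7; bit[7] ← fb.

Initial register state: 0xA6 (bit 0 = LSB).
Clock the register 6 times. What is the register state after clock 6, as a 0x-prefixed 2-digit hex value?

0x22

reg_0 = 0xA6
clock 1: out=0, reg = 0x53
clock 2: out=1, reg = 0x29
clock 3: out=1, reg = 0x14
clock 4: out=0, reg = 0x8A
clock 5: out=0, reg = 0x45
clock 6: out=1, reg = 0x22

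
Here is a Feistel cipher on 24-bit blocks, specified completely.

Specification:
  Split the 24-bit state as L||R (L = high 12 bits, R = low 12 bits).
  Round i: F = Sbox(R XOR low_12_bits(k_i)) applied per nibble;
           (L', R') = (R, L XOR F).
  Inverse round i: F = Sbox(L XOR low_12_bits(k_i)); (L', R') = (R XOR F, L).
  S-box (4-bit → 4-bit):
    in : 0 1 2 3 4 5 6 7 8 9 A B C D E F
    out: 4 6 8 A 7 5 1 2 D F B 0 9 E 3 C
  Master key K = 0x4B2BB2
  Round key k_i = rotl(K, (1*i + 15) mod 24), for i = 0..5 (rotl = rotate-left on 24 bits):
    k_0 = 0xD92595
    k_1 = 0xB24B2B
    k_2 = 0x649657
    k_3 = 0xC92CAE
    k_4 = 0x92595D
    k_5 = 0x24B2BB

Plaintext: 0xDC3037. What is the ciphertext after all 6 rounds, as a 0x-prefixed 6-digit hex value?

0xFBDA0A

s_0 = plaintext = 0xDC3037
s_1 = Round(s_0, k_0) = 0x03787B
s_2 = Round(s_1, k_1) = 0x87BA63
s_3 = Round(s_2, k_2) = 0xA631DC
s_4 = Round(s_3, k_3) = 0x1DC44B
s_5 = Round(s_4, k_4) = 0x44BFBD
s_6 = Round(s_5, k_5) = 0xFBDA0A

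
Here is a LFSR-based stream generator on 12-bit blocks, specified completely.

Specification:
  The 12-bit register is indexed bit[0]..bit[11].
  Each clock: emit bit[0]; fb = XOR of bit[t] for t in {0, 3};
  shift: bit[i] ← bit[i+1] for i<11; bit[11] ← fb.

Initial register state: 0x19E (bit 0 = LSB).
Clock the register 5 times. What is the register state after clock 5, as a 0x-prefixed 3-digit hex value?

0x68C

reg_0 = 0x19E
clock 1: out=0, reg = 0x8CF
clock 2: out=1, reg = 0x467
clock 3: out=1, reg = 0xA33
clock 4: out=1, reg = 0xD19
clock 5: out=1, reg = 0x68C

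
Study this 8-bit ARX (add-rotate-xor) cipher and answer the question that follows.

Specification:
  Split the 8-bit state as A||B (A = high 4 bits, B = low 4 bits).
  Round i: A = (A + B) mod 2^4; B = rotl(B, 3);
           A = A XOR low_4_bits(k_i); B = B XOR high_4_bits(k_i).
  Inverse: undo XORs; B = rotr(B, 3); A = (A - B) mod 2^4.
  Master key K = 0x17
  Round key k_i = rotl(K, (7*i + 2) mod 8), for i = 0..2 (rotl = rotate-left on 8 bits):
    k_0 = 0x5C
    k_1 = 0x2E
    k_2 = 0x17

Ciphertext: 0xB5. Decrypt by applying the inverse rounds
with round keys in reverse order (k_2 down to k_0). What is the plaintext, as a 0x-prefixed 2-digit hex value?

s_0 = ciphertext = 0xB5
s_1 = InvRound(s_0, k_2) = 0x48
s_2 = InvRound(s_1, k_1) = 0x55
s_3 = InvRound(s_2, k_0) = 0x90

0x90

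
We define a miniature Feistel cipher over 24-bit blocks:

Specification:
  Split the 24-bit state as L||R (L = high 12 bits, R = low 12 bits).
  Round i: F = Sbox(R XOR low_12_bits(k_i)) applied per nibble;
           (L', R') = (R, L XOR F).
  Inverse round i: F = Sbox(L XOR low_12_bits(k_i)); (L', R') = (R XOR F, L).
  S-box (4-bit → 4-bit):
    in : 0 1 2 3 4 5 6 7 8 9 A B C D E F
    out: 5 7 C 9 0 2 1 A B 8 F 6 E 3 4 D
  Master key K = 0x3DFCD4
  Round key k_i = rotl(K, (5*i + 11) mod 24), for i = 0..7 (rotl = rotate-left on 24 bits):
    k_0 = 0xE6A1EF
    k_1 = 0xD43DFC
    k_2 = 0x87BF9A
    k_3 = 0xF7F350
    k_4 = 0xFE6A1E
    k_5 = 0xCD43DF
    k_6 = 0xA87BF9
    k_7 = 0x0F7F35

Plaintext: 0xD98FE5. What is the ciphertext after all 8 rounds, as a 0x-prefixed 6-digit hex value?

s_0 = plaintext = 0xD98FE5
s_1 = Round(s_0, k_0) = 0xFE59C7
s_2 = Round(s_1, k_1) = 0x9C7F73
s_3 = Round(s_2, k_2) = 0xF73C8F
s_4 = Round(s_3, k_3) = 0xC8F24E
s_5 = Round(s_4, k_4) = 0x24E7AA
s_6 = Round(s_5, k_5) = 0x7AA2EC
s_7 = Round(s_6, k_6) = 0x2ECFD8
s_8 = Round(s_7, k_7) = 0xFD87AF

0xFD87AF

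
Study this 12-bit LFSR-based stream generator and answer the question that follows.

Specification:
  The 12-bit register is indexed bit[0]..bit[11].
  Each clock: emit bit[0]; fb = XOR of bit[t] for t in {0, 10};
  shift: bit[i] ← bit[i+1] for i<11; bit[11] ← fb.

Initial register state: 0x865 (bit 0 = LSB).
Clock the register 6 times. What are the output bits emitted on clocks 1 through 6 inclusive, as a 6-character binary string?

reg_0 = 0x865
clock 1: out=1, reg = 0xC32
clock 2: out=0, reg = 0xE19
clock 3: out=1, reg = 0x70C
clock 4: out=0, reg = 0xB86
clock 5: out=0, reg = 0x5C3
clock 6: out=1, reg = 0x2E1

101001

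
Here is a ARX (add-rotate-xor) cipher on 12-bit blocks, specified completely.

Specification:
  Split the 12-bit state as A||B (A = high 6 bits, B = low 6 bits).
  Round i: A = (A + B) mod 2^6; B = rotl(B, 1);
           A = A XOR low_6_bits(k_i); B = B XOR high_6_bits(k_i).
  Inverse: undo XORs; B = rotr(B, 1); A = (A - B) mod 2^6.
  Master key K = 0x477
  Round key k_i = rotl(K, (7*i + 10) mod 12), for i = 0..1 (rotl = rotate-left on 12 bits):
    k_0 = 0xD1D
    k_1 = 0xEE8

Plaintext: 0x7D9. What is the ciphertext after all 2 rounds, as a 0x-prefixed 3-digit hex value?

0x0F7

s_0 = plaintext = 0x7D9
s_1 = Round(s_0, k_0) = 0x946
s_2 = Round(s_1, k_1) = 0x0F7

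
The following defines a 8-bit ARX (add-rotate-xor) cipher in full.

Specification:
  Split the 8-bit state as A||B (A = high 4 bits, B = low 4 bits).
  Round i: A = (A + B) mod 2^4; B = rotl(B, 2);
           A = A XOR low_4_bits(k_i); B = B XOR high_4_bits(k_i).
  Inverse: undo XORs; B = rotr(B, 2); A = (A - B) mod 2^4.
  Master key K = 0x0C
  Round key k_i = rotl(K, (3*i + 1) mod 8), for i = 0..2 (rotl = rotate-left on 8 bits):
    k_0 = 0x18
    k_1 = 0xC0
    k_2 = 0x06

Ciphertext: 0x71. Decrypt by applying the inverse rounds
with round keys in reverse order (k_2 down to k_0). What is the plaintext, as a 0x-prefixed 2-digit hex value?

0x7C

s_0 = ciphertext = 0x71
s_1 = InvRound(s_0, k_2) = 0xD4
s_2 = InvRound(s_1, k_1) = 0xB2
s_3 = InvRound(s_2, k_0) = 0x7C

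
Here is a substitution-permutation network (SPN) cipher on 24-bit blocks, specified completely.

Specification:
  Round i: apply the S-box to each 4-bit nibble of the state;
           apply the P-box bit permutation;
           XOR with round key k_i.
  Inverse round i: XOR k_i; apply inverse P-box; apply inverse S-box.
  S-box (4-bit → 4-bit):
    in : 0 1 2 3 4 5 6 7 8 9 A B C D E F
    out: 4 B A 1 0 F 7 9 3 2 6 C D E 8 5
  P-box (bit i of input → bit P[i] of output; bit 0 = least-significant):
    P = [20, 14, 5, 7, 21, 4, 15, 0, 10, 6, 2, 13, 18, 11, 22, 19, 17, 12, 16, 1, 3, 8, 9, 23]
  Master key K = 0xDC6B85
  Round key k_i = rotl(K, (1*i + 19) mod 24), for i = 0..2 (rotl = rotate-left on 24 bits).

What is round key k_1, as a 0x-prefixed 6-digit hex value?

K = 0xDC6B85
k_0 = rotl(K, (1*0+19) mod 24) = rotl(K, 19) = 0x2EE35C
k_1 = rotl(K, (1*1+19) mod 24) = rotl(K, 20) = 0x5DC6B8

0x5DC6B8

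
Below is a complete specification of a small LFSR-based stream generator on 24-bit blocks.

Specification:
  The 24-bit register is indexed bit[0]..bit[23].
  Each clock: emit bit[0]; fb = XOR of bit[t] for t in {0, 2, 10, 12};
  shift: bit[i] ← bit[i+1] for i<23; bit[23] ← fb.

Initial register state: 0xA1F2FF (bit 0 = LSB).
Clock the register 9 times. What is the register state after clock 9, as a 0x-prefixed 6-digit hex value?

reg_0 = 0xA1F2FF
clock 1: out=1, reg = 0xD0F97F
clock 2: out=1, reg = 0xE87CBF
clock 3: out=1, reg = 0x743E5F
clock 4: out=1, reg = 0x3A1F2F
clock 5: out=1, reg = 0x1D0F97
clock 6: out=1, reg = 0x8E87CB
clock 7: out=1, reg = 0x4743E5
clock 8: out=1, reg = 0x23A1F2
clock 9: out=0, reg = 0x11D0F9

0x11D0F9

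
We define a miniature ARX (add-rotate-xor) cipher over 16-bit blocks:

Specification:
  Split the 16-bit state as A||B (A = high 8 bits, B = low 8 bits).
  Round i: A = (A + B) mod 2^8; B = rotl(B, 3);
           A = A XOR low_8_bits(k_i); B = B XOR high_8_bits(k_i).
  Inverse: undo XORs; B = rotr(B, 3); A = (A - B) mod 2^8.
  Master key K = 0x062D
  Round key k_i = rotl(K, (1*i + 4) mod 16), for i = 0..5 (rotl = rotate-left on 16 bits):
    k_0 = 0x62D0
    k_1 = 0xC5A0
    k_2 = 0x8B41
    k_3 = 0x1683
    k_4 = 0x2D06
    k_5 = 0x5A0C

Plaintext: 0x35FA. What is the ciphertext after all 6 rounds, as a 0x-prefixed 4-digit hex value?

s_0 = plaintext = 0x35FA
s_1 = Round(s_0, k_0) = 0xFFB5
s_2 = Round(s_1, k_1) = 0x1468
s_3 = Round(s_2, k_2) = 0x3DC8
s_4 = Round(s_3, k_3) = 0x8650
s_5 = Round(s_4, k_4) = 0xD0AF
s_6 = Round(s_5, k_5) = 0x7327

0x7327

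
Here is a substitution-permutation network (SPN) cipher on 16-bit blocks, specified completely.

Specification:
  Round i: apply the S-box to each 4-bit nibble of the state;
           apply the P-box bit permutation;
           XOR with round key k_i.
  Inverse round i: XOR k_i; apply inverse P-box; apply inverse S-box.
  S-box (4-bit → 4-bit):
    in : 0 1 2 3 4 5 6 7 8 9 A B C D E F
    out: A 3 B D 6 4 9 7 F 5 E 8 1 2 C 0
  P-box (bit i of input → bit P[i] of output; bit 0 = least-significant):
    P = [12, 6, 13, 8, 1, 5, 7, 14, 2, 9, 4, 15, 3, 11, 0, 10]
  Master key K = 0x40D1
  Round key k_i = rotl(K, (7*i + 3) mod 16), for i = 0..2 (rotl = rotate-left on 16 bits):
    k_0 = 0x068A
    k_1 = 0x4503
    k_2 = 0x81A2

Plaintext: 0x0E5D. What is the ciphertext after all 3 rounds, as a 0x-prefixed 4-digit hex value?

s_0 = plaintext = 0x0E5D
s_1 = Round(s_0, k_0) = 0x8A5A
s_2 = Round(s_1, k_1) = 0xEADA
s_3 = Round(s_2, k_2) = 0x26D3

0x26D3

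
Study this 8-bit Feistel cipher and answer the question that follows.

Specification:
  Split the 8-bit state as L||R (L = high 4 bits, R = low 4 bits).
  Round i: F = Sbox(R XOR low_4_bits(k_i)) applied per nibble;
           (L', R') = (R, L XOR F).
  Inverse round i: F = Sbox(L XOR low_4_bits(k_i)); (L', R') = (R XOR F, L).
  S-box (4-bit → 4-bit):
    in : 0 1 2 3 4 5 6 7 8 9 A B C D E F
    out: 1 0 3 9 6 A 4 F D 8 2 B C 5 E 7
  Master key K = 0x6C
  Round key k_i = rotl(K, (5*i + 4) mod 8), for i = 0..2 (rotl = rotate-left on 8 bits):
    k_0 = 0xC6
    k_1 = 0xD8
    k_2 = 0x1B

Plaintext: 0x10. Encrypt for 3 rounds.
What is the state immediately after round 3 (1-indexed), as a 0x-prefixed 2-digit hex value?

s_0 = plaintext = 0x10
s_1 = Round(s_0, k_0) = 0x05
s_2 = Round(s_1, k_1) = 0x55
s_3 = Round(s_2, k_2) = 0x5B

0x5B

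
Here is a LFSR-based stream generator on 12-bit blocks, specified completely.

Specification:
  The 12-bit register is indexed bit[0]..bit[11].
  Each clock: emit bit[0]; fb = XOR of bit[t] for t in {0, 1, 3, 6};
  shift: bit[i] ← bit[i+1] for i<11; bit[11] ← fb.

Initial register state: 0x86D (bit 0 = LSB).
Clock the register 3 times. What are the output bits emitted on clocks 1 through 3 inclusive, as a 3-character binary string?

101

reg_0 = 0x86D
clock 1: out=1, reg = 0xC36
clock 2: out=0, reg = 0xE1B
clock 3: out=1, reg = 0xF0D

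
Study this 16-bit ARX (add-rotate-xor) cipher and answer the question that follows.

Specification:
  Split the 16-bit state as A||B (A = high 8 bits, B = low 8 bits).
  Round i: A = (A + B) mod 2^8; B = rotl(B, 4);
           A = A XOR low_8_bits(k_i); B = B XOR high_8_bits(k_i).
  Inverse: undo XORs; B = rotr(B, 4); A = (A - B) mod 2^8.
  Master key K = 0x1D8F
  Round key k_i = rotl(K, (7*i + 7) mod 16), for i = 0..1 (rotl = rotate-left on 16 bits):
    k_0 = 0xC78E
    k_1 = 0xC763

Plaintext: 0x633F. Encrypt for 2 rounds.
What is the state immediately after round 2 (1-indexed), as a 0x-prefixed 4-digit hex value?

0x0384

s_0 = plaintext = 0x633F
s_1 = Round(s_0, k_0) = 0x2C34
s_2 = Round(s_1, k_1) = 0x0384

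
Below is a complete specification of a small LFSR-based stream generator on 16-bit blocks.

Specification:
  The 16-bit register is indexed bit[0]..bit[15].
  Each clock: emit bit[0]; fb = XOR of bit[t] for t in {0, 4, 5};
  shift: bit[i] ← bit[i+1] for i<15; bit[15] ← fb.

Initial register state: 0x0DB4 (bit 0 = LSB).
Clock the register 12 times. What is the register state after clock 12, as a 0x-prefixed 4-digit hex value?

reg_0 = 0x0DB4
clock 1: out=0, reg = 0x06DA
clock 2: out=0, reg = 0x836D
clock 3: out=1, reg = 0x41B6
clock 4: out=0, reg = 0x20DB
clock 5: out=1, reg = 0x106D
clock 6: out=1, reg = 0x0836
clock 7: out=0, reg = 0x041B
clock 8: out=1, reg = 0x020D
clock 9: out=1, reg = 0x8106
clock 10: out=0, reg = 0x4083
clock 11: out=1, reg = 0xA041
clock 12: out=1, reg = 0xD020

0xD020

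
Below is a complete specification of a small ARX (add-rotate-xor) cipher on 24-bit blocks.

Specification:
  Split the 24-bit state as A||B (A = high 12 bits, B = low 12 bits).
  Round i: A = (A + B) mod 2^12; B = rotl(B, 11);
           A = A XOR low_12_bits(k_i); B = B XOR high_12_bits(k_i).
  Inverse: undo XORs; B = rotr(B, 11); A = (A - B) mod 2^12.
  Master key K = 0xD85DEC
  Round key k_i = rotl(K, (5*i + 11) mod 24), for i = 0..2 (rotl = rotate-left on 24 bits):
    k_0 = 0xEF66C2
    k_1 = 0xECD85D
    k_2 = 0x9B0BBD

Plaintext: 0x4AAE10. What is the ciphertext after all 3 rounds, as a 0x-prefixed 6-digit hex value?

0xBE0CA9

s_0 = plaintext = 0x4AAE10
s_1 = Round(s_0, k_0) = 0x4789FE
s_2 = Round(s_1, k_1) = 0x62BA32
s_3 = Round(s_2, k_2) = 0xBE0CA9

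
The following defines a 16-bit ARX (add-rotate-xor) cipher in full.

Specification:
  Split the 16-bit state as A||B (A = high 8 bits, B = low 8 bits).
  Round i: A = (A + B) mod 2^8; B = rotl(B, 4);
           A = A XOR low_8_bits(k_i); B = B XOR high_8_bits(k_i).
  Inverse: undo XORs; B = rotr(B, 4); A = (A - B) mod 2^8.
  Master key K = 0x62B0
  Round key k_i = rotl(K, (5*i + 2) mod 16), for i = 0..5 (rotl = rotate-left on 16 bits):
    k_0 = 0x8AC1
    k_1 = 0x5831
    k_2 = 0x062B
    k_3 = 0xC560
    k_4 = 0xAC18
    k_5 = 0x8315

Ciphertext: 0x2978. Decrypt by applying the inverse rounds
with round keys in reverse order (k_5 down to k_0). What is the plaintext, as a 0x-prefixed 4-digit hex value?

0xBA64

s_0 = ciphertext = 0x2978
s_1 = InvRound(s_0, k_5) = 0x7DBF
s_2 = InvRound(s_1, k_4) = 0x3431
s_3 = InvRound(s_2, k_3) = 0x054F
s_4 = InvRound(s_3, k_2) = 0x9A94
s_5 = InvRound(s_4, k_1) = 0xDFCC
s_6 = InvRound(s_5, k_0) = 0xBA64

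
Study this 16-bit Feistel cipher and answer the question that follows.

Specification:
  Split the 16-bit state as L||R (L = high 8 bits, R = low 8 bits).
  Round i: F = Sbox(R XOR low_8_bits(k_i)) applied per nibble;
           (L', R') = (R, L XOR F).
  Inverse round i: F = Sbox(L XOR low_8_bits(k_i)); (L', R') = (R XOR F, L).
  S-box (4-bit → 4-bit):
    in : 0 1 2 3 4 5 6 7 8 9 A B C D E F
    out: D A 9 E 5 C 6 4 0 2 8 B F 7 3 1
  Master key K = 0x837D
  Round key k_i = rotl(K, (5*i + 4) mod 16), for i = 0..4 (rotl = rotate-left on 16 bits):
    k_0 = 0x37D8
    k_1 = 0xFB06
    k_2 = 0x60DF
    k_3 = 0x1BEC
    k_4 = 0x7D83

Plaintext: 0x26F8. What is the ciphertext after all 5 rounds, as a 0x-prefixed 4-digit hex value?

s_0 = plaintext = 0x26F8
s_1 = Round(s_0, k_0) = 0xF8BB
s_2 = Round(s_1, k_1) = 0xBB4F
s_3 = Round(s_2, k_2) = 0x4F96
s_4 = Round(s_3, k_3) = 0x9607
s_5 = Round(s_4, k_4) = 0x0793

0x0793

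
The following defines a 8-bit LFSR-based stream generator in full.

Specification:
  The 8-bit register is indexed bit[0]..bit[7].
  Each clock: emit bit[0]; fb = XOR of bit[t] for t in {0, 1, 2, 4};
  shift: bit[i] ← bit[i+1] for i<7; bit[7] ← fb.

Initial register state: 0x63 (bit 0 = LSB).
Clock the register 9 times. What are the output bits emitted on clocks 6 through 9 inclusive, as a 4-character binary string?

reg_0 = 0x63
clock 1: out=1, reg = 0x31
clock 2: out=1, reg = 0x18
clock 3: out=0, reg = 0x8C
clock 4: out=0, reg = 0xC6
clock 5: out=0, reg = 0x63
clock 6: out=1, reg = 0x31
clock 7: out=1, reg = 0x18
clock 8: out=0, reg = 0x8C
clock 9: out=0, reg = 0xC6

1100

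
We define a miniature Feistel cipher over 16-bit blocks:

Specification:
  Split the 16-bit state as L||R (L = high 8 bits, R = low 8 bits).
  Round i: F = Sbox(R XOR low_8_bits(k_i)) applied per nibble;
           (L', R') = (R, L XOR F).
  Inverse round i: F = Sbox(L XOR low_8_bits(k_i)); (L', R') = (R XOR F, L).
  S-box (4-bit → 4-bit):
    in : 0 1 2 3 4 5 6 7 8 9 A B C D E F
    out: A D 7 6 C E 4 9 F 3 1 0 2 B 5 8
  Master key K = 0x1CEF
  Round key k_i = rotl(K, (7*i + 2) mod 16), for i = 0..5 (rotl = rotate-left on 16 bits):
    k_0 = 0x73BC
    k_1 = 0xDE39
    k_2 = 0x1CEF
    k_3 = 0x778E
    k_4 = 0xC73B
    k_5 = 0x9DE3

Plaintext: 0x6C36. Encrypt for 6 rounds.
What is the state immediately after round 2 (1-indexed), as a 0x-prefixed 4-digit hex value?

0x9D2A

s_0 = plaintext = 0x6C36
s_1 = Round(s_0, k_0) = 0x369D
s_2 = Round(s_1, k_1) = 0x9D2A
s_3 = Round(s_2, k_2) = 0x2AB3
s_4 = Round(s_3, k_3) = 0xB341
s_5 = Round(s_4, k_4) = 0x4122
s_6 = Round(s_5, k_5) = 0x226C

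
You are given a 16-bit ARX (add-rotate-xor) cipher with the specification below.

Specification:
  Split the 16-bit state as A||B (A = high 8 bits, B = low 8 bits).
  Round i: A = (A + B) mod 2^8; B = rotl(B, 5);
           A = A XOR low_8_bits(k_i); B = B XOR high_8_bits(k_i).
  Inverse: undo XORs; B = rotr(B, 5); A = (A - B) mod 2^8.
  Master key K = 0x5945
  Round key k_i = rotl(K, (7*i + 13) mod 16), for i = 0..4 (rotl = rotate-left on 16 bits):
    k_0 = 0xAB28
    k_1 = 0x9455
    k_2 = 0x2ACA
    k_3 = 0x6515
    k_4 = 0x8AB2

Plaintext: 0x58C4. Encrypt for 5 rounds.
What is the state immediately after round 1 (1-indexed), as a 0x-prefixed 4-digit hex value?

0x3433

s_0 = plaintext = 0x58C4
s_1 = Round(s_0, k_0) = 0x3433
s_2 = Round(s_1, k_1) = 0x32F2
s_3 = Round(s_2, k_2) = 0xEE74
s_4 = Round(s_3, k_3) = 0x77EB
s_5 = Round(s_4, k_4) = 0xD0F7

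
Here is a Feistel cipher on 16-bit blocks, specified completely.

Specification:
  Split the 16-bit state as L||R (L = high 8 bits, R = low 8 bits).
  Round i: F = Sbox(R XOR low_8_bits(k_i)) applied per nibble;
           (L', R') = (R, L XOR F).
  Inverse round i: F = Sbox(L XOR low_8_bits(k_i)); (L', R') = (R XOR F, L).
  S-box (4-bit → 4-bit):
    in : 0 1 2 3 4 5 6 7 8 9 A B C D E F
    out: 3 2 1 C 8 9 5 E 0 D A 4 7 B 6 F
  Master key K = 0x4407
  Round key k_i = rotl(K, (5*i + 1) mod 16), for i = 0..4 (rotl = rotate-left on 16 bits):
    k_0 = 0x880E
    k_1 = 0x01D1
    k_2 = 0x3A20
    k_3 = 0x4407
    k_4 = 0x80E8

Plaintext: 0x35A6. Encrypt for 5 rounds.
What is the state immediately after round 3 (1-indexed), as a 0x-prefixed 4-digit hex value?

0x2EA3

s_0 = plaintext = 0x35A6
s_1 = Round(s_0, k_0) = 0xA695
s_2 = Round(s_1, k_1) = 0x952E
s_3 = Round(s_2, k_2) = 0x2EA3
s_4 = Round(s_3, k_3) = 0xA386
s_5 = Round(s_4, k_4) = 0x86F5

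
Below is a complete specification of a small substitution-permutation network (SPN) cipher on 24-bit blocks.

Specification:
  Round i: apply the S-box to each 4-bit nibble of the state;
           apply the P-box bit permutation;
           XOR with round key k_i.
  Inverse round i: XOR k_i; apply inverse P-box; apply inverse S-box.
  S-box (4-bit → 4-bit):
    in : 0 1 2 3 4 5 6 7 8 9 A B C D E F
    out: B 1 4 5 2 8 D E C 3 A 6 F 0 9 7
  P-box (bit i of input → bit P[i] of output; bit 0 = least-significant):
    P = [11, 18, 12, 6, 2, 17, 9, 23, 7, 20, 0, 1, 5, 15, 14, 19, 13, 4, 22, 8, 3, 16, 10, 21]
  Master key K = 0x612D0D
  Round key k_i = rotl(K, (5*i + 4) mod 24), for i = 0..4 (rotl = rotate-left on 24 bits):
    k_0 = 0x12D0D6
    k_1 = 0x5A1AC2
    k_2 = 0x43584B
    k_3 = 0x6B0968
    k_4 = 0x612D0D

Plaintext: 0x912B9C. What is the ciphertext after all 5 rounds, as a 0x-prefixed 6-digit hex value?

0xB9A225

s_0 = plaintext = 0x912B9C
s_1 = Round(s_0, k_0) = 0x05A89B
s_2 = Round(s_1, k_1) = 0x758BCD
s_3 = Round(s_2, k_2) = 0xF81F4E
s_4 = Round(s_3, k_3) = 0x380481
s_5 = Round(s_4, k_4) = 0xB9A225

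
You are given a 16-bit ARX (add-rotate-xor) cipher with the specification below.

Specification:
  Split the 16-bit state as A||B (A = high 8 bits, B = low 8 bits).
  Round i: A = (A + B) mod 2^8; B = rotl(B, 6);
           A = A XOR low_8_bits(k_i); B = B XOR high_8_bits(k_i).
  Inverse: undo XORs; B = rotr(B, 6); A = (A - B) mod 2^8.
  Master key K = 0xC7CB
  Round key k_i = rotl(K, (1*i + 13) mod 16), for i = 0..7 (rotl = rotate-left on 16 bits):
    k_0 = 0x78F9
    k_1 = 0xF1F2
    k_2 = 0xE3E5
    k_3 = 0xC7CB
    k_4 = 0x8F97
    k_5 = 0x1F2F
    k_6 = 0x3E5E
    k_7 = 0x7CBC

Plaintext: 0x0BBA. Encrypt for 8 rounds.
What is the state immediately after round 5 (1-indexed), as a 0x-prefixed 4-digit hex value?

s_0 = plaintext = 0x0BBA
s_1 = Round(s_0, k_0) = 0x3CD6
s_2 = Round(s_1, k_1) = 0xE044
s_3 = Round(s_2, k_2) = 0xC1F2
s_4 = Round(s_3, k_3) = 0x787B
s_5 = Round(s_4, k_4) = 0x6451
s_6 = Round(s_5, k_5) = 0x9A4B
s_7 = Round(s_6, k_6) = 0xBBEC
s_8 = Round(s_7, k_7) = 0x1B47

0x6451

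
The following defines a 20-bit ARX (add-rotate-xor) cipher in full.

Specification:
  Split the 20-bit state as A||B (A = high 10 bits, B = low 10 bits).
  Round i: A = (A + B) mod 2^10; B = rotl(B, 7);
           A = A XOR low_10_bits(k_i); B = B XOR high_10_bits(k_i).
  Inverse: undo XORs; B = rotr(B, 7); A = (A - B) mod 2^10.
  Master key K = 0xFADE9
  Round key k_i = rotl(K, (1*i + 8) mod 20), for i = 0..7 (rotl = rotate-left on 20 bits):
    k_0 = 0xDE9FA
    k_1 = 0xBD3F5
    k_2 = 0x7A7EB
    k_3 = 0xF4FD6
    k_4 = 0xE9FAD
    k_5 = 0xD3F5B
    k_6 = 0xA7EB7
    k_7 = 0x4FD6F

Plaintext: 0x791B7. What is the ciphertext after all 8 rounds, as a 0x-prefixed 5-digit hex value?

0xCA831

s_0 = plaintext = 0x791B7
s_1 = Round(s_0, k_0) = 0x984CC
s_2 = Round(s_1, k_1) = 0x360ED
s_3 = Round(s_2, k_2) = 0x8BB74
s_4 = Round(s_3, k_3) = 0x9D1BD
s_5 = Round(s_4, k_4) = 0xE7110
s_6 = Round(s_5, k_5) = 0xFDF6D
s_7 = Round(s_6, k_6) = 0x74C72
s_8 = Round(s_7, k_7) = 0xCA831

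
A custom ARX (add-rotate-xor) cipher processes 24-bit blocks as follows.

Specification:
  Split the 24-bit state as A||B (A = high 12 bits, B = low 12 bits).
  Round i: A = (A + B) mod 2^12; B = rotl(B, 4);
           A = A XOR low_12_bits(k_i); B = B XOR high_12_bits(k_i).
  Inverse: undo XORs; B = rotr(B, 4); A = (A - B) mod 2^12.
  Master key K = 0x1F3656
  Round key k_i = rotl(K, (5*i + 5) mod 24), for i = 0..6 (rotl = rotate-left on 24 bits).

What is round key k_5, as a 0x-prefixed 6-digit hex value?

K = 0x1F3656
k_0 = rotl(K, (5*0+5) mod 24) = rotl(K, 5) = 0xE6CAC3
k_1 = rotl(K, (5*1+5) mod 24) = rotl(K, 10) = 0xD9587C
k_2 = rotl(K, (5*2+5) mod 24) = rotl(K, 15) = 0x2B0F9B
k_3 = rotl(K, (5*3+5) mod 24) = rotl(K, 20) = 0x61F365
k_4 = rotl(K, (5*4+5) mod 24) = rotl(K, 1) = 0x3E6CAC
k_5 = rotl(K, (5*5+5) mod 24) = rotl(K, 6) = 0xCD9587

0xCD9587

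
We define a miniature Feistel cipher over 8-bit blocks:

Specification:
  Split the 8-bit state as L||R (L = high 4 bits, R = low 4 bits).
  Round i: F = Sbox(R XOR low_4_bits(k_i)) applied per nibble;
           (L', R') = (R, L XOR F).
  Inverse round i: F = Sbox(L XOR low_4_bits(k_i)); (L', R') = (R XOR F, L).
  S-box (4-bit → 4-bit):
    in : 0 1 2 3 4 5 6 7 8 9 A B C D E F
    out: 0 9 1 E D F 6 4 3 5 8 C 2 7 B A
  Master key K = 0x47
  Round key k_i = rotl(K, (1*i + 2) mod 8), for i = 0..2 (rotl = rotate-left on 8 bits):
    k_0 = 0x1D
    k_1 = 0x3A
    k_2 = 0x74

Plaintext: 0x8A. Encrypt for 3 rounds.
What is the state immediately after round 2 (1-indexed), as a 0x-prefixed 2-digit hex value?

s_0 = plaintext = 0x8A
s_1 = Round(s_0, k_0) = 0xAC
s_2 = Round(s_1, k_1) = 0xCC
s_3 = Round(s_2, k_2) = 0xCF

0xCC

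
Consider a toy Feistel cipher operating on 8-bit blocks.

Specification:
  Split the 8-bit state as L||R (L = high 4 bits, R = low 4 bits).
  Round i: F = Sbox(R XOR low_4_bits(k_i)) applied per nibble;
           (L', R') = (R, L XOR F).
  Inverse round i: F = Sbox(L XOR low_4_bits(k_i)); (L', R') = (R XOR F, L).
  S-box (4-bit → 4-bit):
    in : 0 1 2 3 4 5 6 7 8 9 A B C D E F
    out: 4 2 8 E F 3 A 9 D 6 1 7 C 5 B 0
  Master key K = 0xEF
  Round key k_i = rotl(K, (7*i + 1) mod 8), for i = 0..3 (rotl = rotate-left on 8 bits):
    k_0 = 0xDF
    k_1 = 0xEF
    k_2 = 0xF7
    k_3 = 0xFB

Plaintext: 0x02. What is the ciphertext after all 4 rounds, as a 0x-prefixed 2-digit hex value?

0xA1

s_0 = plaintext = 0x02
s_1 = Round(s_0, k_0) = 0x25
s_2 = Round(s_1, k_1) = 0x53
s_3 = Round(s_2, k_2) = 0x3A
s_4 = Round(s_3, k_3) = 0xA1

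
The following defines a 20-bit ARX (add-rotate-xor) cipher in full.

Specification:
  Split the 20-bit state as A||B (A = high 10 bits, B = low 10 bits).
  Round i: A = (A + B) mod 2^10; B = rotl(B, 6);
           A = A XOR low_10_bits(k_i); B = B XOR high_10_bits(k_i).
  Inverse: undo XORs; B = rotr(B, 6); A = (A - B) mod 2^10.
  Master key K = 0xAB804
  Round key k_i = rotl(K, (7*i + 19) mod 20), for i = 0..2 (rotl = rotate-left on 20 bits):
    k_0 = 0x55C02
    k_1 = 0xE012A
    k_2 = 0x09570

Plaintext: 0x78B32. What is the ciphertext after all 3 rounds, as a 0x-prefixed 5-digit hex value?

0xC7B8C

s_0 = plaintext = 0x78B32
s_1 = Round(s_0, k_0) = 0x459E4
s_2 = Round(s_1, k_1) = 0xF429E
s_3 = Round(s_2, k_2) = 0xC7B8C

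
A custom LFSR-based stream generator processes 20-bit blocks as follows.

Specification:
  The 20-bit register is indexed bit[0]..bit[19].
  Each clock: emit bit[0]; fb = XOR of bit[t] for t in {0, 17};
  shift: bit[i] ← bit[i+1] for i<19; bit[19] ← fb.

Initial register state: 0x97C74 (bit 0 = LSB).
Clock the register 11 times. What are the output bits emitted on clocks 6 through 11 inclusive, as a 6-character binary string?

110001

reg_0 = 0x97C74
clock 1: out=0, reg = 0x4BE3A
clock 2: out=0, reg = 0x25F1D
clock 3: out=1, reg = 0x12F8E
clock 4: out=0, reg = 0x097C7
clock 5: out=1, reg = 0x84BE3
clock 6: out=1, reg = 0xC25F1
clock 7: out=1, reg = 0xE12F8
clock 8: out=0, reg = 0xF097C
clock 9: out=0, reg = 0xF84BE
clock 10: out=0, reg = 0xFC25F
clock 11: out=1, reg = 0x7E12F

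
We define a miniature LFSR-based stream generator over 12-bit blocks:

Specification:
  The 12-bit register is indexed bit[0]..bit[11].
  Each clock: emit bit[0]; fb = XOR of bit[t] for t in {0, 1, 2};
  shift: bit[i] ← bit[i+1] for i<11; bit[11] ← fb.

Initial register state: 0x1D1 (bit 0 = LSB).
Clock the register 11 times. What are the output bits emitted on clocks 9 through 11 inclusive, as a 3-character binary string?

100

reg_0 = 0x1D1
clock 1: out=1, reg = 0x8E8
clock 2: out=0, reg = 0x474
clock 3: out=0, reg = 0xA3A
clock 4: out=0, reg = 0xD1D
clock 5: out=1, reg = 0x68E
clock 6: out=0, reg = 0x347
clock 7: out=1, reg = 0x9A3
clock 8: out=1, reg = 0x4D1
clock 9: out=1, reg = 0xA68
clock 10: out=0, reg = 0x534
clock 11: out=0, reg = 0xA9A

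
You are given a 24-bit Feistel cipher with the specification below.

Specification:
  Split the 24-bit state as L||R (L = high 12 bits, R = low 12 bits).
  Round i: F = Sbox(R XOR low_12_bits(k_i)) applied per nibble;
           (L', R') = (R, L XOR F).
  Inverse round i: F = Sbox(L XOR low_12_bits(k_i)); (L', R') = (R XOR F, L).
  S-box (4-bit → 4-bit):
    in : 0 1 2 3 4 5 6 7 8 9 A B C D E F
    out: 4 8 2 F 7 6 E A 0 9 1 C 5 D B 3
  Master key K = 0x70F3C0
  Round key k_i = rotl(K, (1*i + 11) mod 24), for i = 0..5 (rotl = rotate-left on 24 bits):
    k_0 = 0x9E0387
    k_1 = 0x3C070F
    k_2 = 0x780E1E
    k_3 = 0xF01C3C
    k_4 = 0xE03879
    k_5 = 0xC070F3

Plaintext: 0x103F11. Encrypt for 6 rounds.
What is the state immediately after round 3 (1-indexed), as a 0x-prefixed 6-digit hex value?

s_0 = plaintext = 0x103F11
s_1 = Round(s_0, k_0) = 0xF1149D
s_2 = Round(s_1, k_1) = 0x49D083
s_3 = Round(s_2, k_2) = 0x083F00
s_4 = Round(s_3, k_3) = 0xF00F76
s_5 = Round(s_4, k_4) = 0xF76543
s_6 = Round(s_5, k_5) = 0x5439B2

0x083F00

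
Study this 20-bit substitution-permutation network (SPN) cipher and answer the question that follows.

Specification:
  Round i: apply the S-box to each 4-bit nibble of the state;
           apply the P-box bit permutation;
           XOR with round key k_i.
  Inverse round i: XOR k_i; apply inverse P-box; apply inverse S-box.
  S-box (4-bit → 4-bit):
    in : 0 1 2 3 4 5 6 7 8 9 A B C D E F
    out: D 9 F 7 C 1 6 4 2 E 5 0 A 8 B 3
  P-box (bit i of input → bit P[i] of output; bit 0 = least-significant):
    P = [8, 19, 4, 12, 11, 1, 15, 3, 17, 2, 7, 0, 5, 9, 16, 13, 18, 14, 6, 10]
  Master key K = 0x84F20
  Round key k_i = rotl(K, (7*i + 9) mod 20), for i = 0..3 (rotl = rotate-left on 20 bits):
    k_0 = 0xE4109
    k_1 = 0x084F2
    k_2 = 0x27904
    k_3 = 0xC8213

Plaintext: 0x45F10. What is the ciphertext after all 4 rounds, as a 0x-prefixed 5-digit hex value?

0x89A32

s_0 = plaintext = 0x45F10
s_1 = Round(s_0, k_0) = 0xC5C75
s_2 = Round(s_1, k_1) = 0x041D7
s_3 = Round(s_2, k_2) = 0x55D5D
s_4 = Round(s_3, k_3) = 0x89A32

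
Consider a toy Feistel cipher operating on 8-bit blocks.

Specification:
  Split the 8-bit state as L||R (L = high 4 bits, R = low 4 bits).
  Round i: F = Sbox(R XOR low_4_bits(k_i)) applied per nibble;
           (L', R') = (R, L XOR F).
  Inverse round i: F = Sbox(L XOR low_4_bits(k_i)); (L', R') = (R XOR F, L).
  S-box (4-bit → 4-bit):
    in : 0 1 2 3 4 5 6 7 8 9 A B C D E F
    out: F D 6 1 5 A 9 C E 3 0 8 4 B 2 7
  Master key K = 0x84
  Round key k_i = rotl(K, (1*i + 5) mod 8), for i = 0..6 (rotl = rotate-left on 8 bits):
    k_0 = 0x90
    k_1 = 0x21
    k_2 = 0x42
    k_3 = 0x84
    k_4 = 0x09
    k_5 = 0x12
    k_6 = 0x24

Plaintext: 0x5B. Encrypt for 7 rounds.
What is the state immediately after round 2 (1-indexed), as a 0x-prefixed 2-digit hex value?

s_0 = plaintext = 0x5B
s_1 = Round(s_0, k_0) = 0xBD
s_2 = Round(s_1, k_1) = 0xDF
s_3 = Round(s_2, k_2) = 0xF6
s_4 = Round(s_3, k_3) = 0x69
s_5 = Round(s_4, k_4) = 0x99
s_6 = Round(s_5, k_5) = 0x91
s_7 = Round(s_6, k_6) = 0x13

0xDF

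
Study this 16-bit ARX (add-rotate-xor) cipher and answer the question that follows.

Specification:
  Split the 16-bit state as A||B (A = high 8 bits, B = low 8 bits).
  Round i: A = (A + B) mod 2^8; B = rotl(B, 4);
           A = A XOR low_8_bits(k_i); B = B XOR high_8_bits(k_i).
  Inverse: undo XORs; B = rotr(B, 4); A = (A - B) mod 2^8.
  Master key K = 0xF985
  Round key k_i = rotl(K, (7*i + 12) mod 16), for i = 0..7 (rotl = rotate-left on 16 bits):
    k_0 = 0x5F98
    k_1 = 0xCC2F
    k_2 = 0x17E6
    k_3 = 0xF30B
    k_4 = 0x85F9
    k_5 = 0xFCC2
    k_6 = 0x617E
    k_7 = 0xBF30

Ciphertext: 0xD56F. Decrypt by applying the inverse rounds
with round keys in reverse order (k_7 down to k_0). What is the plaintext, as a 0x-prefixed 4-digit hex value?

0x0CD9

s_0 = ciphertext = 0xD56F
s_1 = InvRound(s_0, k_7) = 0xD80D
s_2 = InvRound(s_1, k_6) = 0xE0C6
s_3 = InvRound(s_2, k_5) = 0x7FA3
s_4 = InvRound(s_3, k_4) = 0x2462
s_5 = InvRound(s_4, k_3) = 0x1619
s_6 = InvRound(s_5, k_2) = 0x10E0
s_7 = InvRound(s_6, k_1) = 0x7DC2
s_8 = InvRound(s_7, k_0) = 0x0CD9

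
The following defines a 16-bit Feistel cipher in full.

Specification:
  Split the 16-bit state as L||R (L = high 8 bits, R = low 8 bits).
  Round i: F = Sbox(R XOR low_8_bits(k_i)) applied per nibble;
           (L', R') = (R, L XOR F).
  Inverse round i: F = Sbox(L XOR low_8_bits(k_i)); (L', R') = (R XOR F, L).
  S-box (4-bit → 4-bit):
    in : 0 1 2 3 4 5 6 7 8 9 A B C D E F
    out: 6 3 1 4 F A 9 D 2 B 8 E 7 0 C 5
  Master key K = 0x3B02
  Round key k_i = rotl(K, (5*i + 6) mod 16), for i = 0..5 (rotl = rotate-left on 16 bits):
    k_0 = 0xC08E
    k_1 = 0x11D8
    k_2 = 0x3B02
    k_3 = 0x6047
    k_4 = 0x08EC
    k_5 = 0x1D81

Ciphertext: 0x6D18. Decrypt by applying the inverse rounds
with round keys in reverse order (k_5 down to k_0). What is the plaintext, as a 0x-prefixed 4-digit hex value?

s_0 = ciphertext = 0x6D18
s_1 = InvRound(s_0, k_5) = 0xDF6D
s_2 = InvRound(s_1, k_4) = 0x29DF
s_3 = InvRound(s_2, k_3) = 0x4329
s_4 = InvRound(s_3, k_2) = 0xDA43
s_5 = InvRound(s_4, k_1) = 0x22DA
s_6 = InvRound(s_5, k_0) = 0x5D22

0x5D22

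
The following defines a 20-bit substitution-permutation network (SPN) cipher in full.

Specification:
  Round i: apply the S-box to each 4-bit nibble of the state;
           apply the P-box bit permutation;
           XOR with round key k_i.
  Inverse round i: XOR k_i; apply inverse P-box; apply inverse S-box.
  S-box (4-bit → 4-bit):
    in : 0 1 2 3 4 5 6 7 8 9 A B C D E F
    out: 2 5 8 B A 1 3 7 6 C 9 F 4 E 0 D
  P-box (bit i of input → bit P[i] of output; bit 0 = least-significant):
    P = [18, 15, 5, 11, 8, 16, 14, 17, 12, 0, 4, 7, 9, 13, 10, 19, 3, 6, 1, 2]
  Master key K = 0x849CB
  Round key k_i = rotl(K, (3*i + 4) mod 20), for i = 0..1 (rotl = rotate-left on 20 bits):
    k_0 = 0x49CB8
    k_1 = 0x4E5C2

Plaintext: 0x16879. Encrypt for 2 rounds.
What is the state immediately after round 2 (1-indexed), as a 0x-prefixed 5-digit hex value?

0x93BDB

s_0 = plaintext = 0x16879
s_1 = Round(s_0, k_0) = 0x5F783
s_2 = Round(s_1, k_1) = 0x93BDB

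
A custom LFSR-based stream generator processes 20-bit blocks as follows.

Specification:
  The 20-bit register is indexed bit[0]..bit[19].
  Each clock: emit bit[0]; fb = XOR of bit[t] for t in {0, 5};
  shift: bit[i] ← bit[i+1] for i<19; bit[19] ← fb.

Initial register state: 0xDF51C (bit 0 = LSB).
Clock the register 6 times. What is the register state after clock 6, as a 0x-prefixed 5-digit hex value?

0xD37D4

reg_0 = 0xDF51C
clock 1: out=0, reg = 0x6FA8E
clock 2: out=0, reg = 0x37D47
clock 3: out=1, reg = 0x9BEA3
clock 4: out=1, reg = 0x4DF51
clock 5: out=1, reg = 0xA6FA8
clock 6: out=0, reg = 0xD37D4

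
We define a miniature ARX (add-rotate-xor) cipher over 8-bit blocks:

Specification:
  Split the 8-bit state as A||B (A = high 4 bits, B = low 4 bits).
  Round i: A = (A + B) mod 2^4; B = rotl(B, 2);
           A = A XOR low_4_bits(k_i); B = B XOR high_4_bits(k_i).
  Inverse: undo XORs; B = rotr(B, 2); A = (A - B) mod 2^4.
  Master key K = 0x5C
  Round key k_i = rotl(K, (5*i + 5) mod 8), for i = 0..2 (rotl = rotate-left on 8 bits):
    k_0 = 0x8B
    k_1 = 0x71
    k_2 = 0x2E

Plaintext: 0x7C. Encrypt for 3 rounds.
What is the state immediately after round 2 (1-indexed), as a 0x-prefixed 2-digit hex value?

s_0 = plaintext = 0x7C
s_1 = Round(s_0, k_0) = 0x8B
s_2 = Round(s_1, k_1) = 0x29
s_3 = Round(s_2, k_2) = 0x54

0x29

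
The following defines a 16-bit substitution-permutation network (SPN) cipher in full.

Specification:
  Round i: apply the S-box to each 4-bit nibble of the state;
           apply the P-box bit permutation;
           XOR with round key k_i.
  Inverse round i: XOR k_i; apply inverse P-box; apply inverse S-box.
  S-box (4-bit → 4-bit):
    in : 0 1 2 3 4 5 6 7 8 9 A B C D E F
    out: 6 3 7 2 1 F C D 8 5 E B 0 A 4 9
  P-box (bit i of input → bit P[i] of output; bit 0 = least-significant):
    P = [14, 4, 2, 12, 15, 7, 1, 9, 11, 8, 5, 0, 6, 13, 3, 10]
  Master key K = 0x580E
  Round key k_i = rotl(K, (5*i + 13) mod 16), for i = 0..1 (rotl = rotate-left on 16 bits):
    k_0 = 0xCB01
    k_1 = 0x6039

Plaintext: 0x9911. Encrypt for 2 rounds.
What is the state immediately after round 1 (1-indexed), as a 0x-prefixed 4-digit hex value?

0x03F9

s_0 = plaintext = 0x9911
s_1 = Round(s_0, k_0) = 0x03F9
s_2 = Round(s_1, k_1) = 0x8335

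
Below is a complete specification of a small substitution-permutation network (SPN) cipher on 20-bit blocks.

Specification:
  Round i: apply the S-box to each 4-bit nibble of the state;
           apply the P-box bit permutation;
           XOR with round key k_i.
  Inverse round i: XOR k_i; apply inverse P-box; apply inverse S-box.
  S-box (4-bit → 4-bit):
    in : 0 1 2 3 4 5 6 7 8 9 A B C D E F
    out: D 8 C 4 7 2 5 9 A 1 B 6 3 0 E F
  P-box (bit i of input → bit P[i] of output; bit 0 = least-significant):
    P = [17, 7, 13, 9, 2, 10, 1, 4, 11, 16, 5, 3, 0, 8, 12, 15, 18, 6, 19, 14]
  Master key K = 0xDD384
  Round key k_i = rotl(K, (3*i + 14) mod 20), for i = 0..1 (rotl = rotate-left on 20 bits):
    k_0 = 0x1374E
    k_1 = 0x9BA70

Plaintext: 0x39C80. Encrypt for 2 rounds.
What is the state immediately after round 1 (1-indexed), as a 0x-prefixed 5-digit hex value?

0xA195F

s_0 = plaintext = 0x39C80
s_1 = Round(s_0, k_0) = 0xA195F
s_2 = Round(s_1, k_1) = 0xF54B0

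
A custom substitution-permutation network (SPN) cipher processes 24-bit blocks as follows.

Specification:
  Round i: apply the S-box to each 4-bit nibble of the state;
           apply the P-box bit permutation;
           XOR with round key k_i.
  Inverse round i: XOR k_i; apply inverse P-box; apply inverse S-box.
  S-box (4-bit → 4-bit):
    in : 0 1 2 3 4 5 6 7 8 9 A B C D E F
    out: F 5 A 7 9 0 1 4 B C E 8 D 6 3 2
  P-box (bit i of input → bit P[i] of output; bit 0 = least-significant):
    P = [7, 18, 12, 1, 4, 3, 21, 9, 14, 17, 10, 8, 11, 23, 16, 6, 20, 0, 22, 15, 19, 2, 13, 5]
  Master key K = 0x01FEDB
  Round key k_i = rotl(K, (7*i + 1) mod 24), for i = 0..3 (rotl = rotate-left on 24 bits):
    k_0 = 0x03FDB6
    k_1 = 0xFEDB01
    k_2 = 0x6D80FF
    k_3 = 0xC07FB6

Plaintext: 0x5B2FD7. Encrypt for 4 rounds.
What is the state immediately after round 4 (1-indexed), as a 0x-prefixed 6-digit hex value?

0x2597B8

s_0 = plaintext = 0x5B2FD7
s_1 = Round(s_0, k_0) = 0xA16DFE
s_2 = Round(s_1, k_1) = 0xA8F7AD
s_3 = Round(s_2, k_2) = 0xD936D2
s_4 = Round(s_3, k_3) = 0x2597B8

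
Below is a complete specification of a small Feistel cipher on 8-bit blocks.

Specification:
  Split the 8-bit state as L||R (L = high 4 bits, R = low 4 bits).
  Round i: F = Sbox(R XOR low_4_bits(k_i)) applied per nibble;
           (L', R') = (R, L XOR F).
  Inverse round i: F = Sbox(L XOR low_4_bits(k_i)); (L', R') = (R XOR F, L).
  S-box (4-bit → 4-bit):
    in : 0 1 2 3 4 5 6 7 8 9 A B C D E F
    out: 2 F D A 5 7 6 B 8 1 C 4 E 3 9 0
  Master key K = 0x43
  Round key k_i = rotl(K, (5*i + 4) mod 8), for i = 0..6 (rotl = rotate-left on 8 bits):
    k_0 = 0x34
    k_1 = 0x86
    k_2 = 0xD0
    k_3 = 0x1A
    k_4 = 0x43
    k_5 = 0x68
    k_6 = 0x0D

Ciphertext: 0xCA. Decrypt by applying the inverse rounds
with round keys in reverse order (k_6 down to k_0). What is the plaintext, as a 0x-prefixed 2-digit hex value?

0xC0

s_0 = ciphertext = 0xCA
s_1 = InvRound(s_0, k_6) = 0x5C
s_2 = InvRound(s_1, k_5) = 0xF5
s_3 = InvRound(s_2, k_4) = 0xBF
s_4 = InvRound(s_3, k_3) = 0x0B
s_5 = InvRound(s_4, k_2) = 0x90
s_6 = InvRound(s_5, k_1) = 0x09
s_7 = InvRound(s_6, k_0) = 0xC0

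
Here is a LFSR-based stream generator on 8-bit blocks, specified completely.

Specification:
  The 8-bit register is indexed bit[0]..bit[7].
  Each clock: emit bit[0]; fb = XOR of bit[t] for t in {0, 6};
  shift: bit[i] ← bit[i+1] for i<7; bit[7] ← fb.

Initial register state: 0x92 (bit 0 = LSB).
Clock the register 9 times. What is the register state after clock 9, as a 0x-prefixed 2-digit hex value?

0xE8

reg_0 = 0x92
clock 1: out=0, reg = 0x49
clock 2: out=1, reg = 0x24
clock 3: out=0, reg = 0x12
clock 4: out=0, reg = 0x09
clock 5: out=1, reg = 0x84
clock 6: out=0, reg = 0x42
clock 7: out=0, reg = 0xA1
clock 8: out=1, reg = 0xD0
clock 9: out=0, reg = 0xE8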